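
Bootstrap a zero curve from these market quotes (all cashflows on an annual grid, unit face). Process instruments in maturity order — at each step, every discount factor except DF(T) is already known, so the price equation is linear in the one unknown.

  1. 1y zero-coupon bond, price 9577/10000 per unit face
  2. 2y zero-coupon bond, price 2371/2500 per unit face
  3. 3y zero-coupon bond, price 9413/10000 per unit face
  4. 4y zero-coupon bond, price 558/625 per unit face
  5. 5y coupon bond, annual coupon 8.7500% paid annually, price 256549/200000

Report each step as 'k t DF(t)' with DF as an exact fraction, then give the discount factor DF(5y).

1 1 9577/10000
2 2 2371/2500
3 3 9413/10000
4 4 558/625
5 5 4393/5000
DF(5y) = 4393/5000 ≈ 0.878600

step 1 [1y] zero: DF = P = 9577/10000 ≈ 0.957700
step 2 [2y] zero: DF = P = 2371/2500 ≈ 0.948400
step 3 [3y] zero: DF = P = 9413/10000 ≈ 0.941300
step 4 [4y] zero: DF = P = 558/625 ≈ 0.892800
step 5 [5y] bond c/1=7/80: DF=(256549/200000 − 7/80·(0.957700+0.948400+0.941300+0.892800))/(1+7/80) = 4393/5000 ≈ 0.878600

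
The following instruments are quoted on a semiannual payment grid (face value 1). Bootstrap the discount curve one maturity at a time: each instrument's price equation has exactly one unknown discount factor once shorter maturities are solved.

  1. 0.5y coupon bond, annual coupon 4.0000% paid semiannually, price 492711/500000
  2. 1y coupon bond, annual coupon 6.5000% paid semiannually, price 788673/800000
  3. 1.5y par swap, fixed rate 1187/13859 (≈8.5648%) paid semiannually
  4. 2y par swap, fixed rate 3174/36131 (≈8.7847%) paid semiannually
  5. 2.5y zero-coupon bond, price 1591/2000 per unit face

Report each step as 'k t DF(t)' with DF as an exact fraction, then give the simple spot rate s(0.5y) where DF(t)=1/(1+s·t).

step 1 [0.5y] bond c/2=1/50: DF=(492711/500000 − 1/50·(0))/(1+1/50) = 9661/10000 ≈ 0.966100
step 2 [1y] bond c/2=13/400: DF=(788673/800000 − 13/400·(0.966100))/(1+13/400) = 2311/2500 ≈ 0.924400
step 3 [1.5y] swap r/2=1187/27718: DF=(1 − 1187/27718·(0.966100+0.924400))/(1+1187/27718) = 8813/10000 ≈ 0.881300
step 4 [2y] swap r/2=1587/36131: DF=(1 − 1587/36131·(0.966100+0.924400+0.881300))/(1+1587/36131) = 8413/10000 ≈ 0.841300
step 5 [2.5y] zero: DF = P = 1591/2000 ≈ 0.795500

1 1/2 9661/10000
2 1 2311/2500
3 3/2 8813/10000
4 2 8413/10000
5 5/2 1591/2000
s(0.5y) = (1/(9661/10000) − 1)/(1/2) = 678/9661 ≈ 7.0179%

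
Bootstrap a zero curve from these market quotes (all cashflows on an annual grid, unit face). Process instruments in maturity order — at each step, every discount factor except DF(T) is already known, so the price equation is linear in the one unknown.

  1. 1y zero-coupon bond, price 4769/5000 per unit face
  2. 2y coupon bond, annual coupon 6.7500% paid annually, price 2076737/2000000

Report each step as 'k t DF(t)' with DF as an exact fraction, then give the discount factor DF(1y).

1 1 4769/5000
2 2 2281/2500
DF(1y) = 4769/5000 ≈ 0.953800

step 1 [1y] zero: DF = P = 4769/5000 ≈ 0.953800
step 2 [2y] bond c/1=27/400: DF=(2076737/2000000 − 27/400·(0.953800))/(1+27/400) = 2281/2500 ≈ 0.912400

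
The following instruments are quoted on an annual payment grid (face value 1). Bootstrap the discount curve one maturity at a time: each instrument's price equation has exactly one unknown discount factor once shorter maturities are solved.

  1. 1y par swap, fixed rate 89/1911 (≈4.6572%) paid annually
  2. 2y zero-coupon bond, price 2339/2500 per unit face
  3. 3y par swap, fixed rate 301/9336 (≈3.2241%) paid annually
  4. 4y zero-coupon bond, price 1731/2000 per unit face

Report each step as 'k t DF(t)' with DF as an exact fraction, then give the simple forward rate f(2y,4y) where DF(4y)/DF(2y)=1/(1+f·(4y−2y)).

step 1 [1y] swap r/1=89/1911: DF=(1 − 89/1911·(0))/(1+89/1911) = 1911/2000 ≈ 0.955500
step 2 [2y] zero: DF = P = 2339/2500 ≈ 0.935600
step 3 [3y] swap r/1=301/9336: DF=(1 − 301/9336·(0.955500+0.935600))/(1+301/9336) = 9097/10000 ≈ 0.909700
step 4 [4y] zero: DF = P = 1731/2000 ≈ 0.865500

1 1 1911/2000
2 2 2339/2500
3 3 9097/10000
4 4 1731/2000
f(2y,4y) = ((2339/2500)/(1731/2000) − 1)/(2) = 701/17310 ≈ 4.0497%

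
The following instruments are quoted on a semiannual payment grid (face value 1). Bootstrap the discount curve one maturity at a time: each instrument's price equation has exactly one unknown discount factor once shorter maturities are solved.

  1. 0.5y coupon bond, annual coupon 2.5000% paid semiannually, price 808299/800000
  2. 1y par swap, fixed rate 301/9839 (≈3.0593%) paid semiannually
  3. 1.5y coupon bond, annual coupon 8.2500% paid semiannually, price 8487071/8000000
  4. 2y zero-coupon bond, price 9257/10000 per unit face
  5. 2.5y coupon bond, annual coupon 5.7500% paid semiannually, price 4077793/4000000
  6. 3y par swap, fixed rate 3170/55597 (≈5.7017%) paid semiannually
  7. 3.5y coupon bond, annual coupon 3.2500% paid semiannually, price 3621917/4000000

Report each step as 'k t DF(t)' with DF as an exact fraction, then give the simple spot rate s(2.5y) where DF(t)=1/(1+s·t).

step 1 [0.5y] bond c/2=1/80: DF=(808299/800000 − 1/80·(0))/(1+1/80) = 9979/10000 ≈ 0.997900
step 2 [1y] swap r/2=301/19678: DF=(1 − 301/19678·(0.997900))/(1+301/19678) = 9699/10000 ≈ 0.969900
step 3 [1.5y] bond c/2=33/800: DF=(8487071/8000000 − 33/800·(0.997900+0.969900))/(1+33/800) = 9409/10000 ≈ 0.940900
step 4 [2y] zero: DF = P = 9257/10000 ≈ 0.925700
step 5 [2.5y] bond c/2=23/800: DF=(4077793/4000000 − 23/800·(0.997900+0.969900+0.940900+0.925700))/(1+23/800) = 4419/5000 ≈ 0.883800
step 6 [3y] swap r/2=1585/55597: DF=(1 − 1585/55597·(0.997900+0.969900+0.940900+0.925700+0.883800))/(1+1585/55597) = 1683/2000 ≈ 0.841500
step 7 [3.5y] bond c/2=13/800: DF=(3621917/4000000 − 13/800·(0.997900+0.969900+0.940900+0.925700+0.883800+0.841500))/(1+13/800) = 8021/10000 ≈ 0.802100

1 1/2 9979/10000
2 1 9699/10000
3 3/2 9409/10000
4 2 9257/10000
5 5/2 4419/5000
6 3 1683/2000
7 7/2 8021/10000
s(2.5y) = (1/(4419/5000) − 1)/(5/2) = 1162/22095 ≈ 5.2591%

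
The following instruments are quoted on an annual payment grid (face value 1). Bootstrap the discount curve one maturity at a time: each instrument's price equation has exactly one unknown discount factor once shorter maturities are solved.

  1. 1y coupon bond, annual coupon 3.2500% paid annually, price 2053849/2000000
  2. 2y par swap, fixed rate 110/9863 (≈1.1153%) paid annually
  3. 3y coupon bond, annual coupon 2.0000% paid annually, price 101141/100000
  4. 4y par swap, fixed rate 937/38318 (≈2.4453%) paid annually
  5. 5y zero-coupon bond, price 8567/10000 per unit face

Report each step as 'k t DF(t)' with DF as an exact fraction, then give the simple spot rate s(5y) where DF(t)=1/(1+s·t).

step 1 [1y] bond c/1=13/400: DF=(2053849/2000000 − 13/400·(0))/(1+13/400) = 4973/5000 ≈ 0.994600
step 2 [2y] swap r/1=110/9863: DF=(1 − 110/9863·(0.994600))/(1+110/9863) = 489/500 ≈ 0.978000
step 3 [3y] bond c/1=1/50: DF=(101141/100000 − 1/50·(0.994600+0.978000))/(1+1/50) = 9529/10000 ≈ 0.952900
step 4 [4y] swap r/1=937/38318: DF=(1 − 937/38318·(0.994600+0.978000+0.952900))/(1+937/38318) = 9063/10000 ≈ 0.906300
step 5 [5y] zero: DF = P = 8567/10000 ≈ 0.856700

1 1 4973/5000
2 2 489/500
3 3 9529/10000
4 4 9063/10000
5 5 8567/10000
s(5y) = (1/(8567/10000) − 1)/(5) = 1433/42835 ≈ 3.3454%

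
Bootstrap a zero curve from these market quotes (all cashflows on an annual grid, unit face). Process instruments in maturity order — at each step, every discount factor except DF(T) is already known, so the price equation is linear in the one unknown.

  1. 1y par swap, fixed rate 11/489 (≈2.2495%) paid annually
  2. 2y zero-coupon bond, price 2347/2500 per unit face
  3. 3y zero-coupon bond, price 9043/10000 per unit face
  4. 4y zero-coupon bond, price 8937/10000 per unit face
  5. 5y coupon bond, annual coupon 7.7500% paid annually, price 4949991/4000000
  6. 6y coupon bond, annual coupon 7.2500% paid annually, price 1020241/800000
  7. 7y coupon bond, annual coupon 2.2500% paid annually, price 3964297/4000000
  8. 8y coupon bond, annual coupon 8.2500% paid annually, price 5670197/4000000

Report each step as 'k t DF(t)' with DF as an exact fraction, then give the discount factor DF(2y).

1 1 489/500
2 2 2347/2500
3 3 9043/10000
4 4 8937/10000
5 5 8813/10000
6 6 549/625
7 7 1061/1250
8 8 2069/2500
DF(2y) = 2347/2500 ≈ 0.938800

step 1 [1y] swap r/1=11/489: DF=(1 − 11/489·(0))/(1+11/489) = 489/500 ≈ 0.978000
step 2 [2y] zero: DF = P = 2347/2500 ≈ 0.938800
step 3 [3y] zero: DF = P = 9043/10000 ≈ 0.904300
step 4 [4y] zero: DF = P = 8937/10000 ≈ 0.893700
step 5 [5y] bond c/1=31/400: DF=(4949991/4000000 − 31/400·(0.978000+0.938800+0.904300+0.893700))/(1+31/400) = 8813/10000 ≈ 0.881300
step 6 [6y] bond c/1=29/400: DF=(1020241/800000 − 29/400·(0.978000+0.938800+0.904300+0.893700+0.881300))/(1+29/400) = 549/625 ≈ 0.878400
step 7 [7y] bond c/1=9/400: DF=(3964297/4000000 − 9/400·(0.978000+0.938800+0.904300+0.893700+0.881300+0.878400))/(1+9/400) = 1061/1250 ≈ 0.848800
step 8 [8y] bond c/1=33/400: DF=(5670197/4000000 − 33/400·(0.978000+0.938800+0.904300+0.893700+0.881300+0.878400+0.848800))/(1+33/400) = 2069/2500 ≈ 0.827600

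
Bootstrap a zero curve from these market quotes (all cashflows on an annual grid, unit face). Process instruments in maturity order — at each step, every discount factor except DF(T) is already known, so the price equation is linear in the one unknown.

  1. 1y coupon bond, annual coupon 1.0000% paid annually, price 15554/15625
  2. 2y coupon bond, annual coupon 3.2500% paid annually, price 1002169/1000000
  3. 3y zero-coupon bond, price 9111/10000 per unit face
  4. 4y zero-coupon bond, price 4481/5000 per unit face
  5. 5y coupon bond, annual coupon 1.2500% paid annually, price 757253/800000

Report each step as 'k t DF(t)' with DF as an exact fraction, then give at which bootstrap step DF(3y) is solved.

1 1 616/625
2 2 2349/2500
3 3 9111/10000
4 4 4481/5000
5 5 1111/1250
DF(3y) is solved at step 3

step 1 [1y] bond c/1=1/100: DF=(15554/15625 − 1/100·(0))/(1+1/100) = 616/625 ≈ 0.985600
step 2 [2y] bond c/1=13/400: DF=(1002169/1000000 − 13/400·(0.985600))/(1+13/400) = 2349/2500 ≈ 0.939600
step 3 [3y] zero: DF = P = 9111/10000 ≈ 0.911100
step 4 [4y] zero: DF = P = 4481/5000 ≈ 0.896200
step 5 [5y] bond c/1=1/80: DF=(757253/800000 − 1/80·(0.985600+0.939600+0.911100+0.896200))/(1+1/80) = 1111/1250 ≈ 0.888800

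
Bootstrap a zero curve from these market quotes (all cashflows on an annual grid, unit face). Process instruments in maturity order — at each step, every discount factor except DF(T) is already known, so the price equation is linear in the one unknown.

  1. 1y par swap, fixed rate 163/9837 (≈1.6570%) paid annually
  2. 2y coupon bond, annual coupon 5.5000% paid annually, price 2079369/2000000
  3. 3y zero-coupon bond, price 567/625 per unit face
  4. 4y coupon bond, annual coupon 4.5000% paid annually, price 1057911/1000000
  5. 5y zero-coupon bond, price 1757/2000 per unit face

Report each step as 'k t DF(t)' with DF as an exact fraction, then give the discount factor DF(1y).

step 1 [1y] swap r/1=163/9837: DF=(1 − 163/9837·(0))/(1+163/9837) = 9837/10000 ≈ 0.983700
step 2 [2y] bond c/1=11/200: DF=(2079369/2000000 − 11/200·(0.983700))/(1+11/200) = 4671/5000 ≈ 0.934200
step 3 [3y] zero: DF = P = 567/625 ≈ 0.907200
step 4 [4y] bond c/1=9/200: DF=(1057911/1000000 − 9/200·(0.983700+0.934200+0.907200))/(1+9/200) = 8907/10000 ≈ 0.890700
step 5 [5y] zero: DF = P = 1757/2000 ≈ 0.878500

1 1 9837/10000
2 2 4671/5000
3 3 567/625
4 4 8907/10000
5 5 1757/2000
DF(1y) = 9837/10000 ≈ 0.983700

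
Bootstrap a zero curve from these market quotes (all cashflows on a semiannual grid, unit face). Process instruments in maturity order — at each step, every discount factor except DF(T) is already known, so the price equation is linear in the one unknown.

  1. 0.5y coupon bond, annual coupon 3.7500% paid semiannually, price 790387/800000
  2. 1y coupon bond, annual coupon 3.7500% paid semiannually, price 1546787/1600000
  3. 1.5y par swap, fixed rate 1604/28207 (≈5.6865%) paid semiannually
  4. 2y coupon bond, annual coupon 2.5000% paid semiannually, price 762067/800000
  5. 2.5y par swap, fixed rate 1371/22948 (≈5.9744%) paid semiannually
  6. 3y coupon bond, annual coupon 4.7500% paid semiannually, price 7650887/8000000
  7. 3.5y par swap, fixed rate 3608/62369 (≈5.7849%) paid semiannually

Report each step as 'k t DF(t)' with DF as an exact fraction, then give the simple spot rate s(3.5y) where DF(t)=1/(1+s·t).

1 1/2 4849/5000
2 1 9311/10000
3 3/2 4599/5000
4 2 453/500
5 5/2 8629/10000
6 3 8277/10000
7 7/2 2049/2500
s(3.5y) = (1/(2049/2500) − 1)/(7/2) = 902/14343 ≈ 6.2888%

step 1 [0.5y] bond c/2=3/160: DF=(790387/800000 − 3/160·(0))/(1+3/160) = 4849/5000 ≈ 0.969800
step 2 [1y] bond c/2=3/160: DF=(1546787/1600000 − 3/160·(0.969800))/(1+3/160) = 9311/10000 ≈ 0.931100
step 3 [1.5y] swap r/2=802/28207: DF=(1 − 802/28207·(0.969800+0.931100))/(1+802/28207) = 4599/5000 ≈ 0.919800
step 4 [2y] bond c/2=1/80: DF=(762067/800000 − 1/80·(0.969800+0.931100+0.919800))/(1+1/80) = 453/500 ≈ 0.906000
step 5 [2.5y] swap r/2=1371/45896: DF=(1 − 1371/45896·(0.969800+0.931100+0.919800+0.906000))/(1+1371/45896) = 8629/10000 ≈ 0.862900
step 6 [3y] bond c/2=19/800: DF=(7650887/8000000 − 19/800·(0.969800+0.931100+0.919800+0.906000+0.862900))/(1+19/800) = 8277/10000 ≈ 0.827700
step 7 [3.5y] swap r/2=1804/62369: DF=(1 − 1804/62369·(0.969800+0.931100+0.919800+0.906000+0.862900+0.827700))/(1+1804/62369) = 2049/2500 ≈ 0.819600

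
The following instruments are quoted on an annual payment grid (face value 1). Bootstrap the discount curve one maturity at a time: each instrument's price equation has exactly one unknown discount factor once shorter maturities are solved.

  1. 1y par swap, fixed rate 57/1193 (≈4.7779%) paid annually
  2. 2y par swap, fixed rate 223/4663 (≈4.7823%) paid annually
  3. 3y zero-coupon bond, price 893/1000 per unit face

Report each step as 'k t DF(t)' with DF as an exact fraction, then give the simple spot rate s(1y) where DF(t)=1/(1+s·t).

step 1 [1y] swap r/1=57/1193: DF=(1 − 57/1193·(0))/(1+57/1193) = 1193/1250 ≈ 0.954400
step 2 [2y] swap r/1=223/4663: DF=(1 − 223/4663·(0.954400))/(1+223/4663) = 2277/2500 ≈ 0.910800
step 3 [3y] zero: DF = P = 893/1000 ≈ 0.893000

1 1 1193/1250
2 2 2277/2500
3 3 893/1000
s(1y) = (1/(1193/1250) − 1)/(1) = 57/1193 ≈ 4.7779%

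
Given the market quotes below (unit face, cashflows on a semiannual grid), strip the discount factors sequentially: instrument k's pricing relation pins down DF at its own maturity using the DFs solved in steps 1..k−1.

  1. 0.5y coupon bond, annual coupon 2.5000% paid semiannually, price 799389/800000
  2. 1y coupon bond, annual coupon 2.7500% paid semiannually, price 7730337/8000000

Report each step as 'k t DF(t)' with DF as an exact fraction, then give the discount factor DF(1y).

1 1/2 9869/10000
2 1 4699/5000
DF(1y) = 4699/5000 ≈ 0.939800

step 1 [0.5y] bond c/2=1/80: DF=(799389/800000 − 1/80·(0))/(1+1/80) = 9869/10000 ≈ 0.986900
step 2 [1y] bond c/2=11/800: DF=(7730337/8000000 − 11/800·(0.986900))/(1+11/800) = 4699/5000 ≈ 0.939800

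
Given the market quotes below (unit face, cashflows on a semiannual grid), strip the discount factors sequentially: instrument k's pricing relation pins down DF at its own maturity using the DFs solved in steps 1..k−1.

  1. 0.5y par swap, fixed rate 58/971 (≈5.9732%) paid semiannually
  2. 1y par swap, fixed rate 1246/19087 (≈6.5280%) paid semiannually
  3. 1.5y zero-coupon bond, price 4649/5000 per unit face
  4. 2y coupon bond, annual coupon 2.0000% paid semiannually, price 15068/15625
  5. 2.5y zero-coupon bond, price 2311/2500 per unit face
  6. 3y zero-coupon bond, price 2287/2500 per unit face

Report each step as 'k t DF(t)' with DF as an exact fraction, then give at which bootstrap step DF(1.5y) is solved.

1 1/2 971/1000
2 1 9377/10000
3 3/2 4649/5000
4 2 9267/10000
5 5/2 2311/2500
6 3 2287/2500
DF(1.5y) is solved at step 3

step 1 [0.5y] swap r/2=29/971: DF=(1 − 29/971·(0))/(1+29/971) = 971/1000 ≈ 0.971000
step 2 [1y] swap r/2=623/19087: DF=(1 − 623/19087·(0.971000))/(1+623/19087) = 9377/10000 ≈ 0.937700
step 3 [1.5y] zero: DF = P = 4649/5000 ≈ 0.929800
step 4 [2y] bond c/2=1/100: DF=(15068/15625 − 1/100·(0.971000+0.937700+0.929800))/(1+1/100) = 9267/10000 ≈ 0.926700
step 5 [2.5y] zero: DF = P = 2311/2500 ≈ 0.924400
step 6 [3y] zero: DF = P = 2287/2500 ≈ 0.914800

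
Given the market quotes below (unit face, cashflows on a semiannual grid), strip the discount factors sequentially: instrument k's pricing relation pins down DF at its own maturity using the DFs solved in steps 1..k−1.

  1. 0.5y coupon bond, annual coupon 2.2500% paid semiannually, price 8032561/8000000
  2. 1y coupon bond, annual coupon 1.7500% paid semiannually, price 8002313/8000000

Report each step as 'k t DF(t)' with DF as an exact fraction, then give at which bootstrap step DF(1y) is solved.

step 1 [0.5y] bond c/2=9/800: DF=(8032561/8000000 − 9/800·(0))/(1+9/800) = 9929/10000 ≈ 0.992900
step 2 [1y] bond c/2=7/800: DF=(8002313/8000000 − 7/800·(0.992900))/(1+7/800) = 983/1000 ≈ 0.983000

1 1/2 9929/10000
2 1 983/1000
DF(1y) is solved at step 2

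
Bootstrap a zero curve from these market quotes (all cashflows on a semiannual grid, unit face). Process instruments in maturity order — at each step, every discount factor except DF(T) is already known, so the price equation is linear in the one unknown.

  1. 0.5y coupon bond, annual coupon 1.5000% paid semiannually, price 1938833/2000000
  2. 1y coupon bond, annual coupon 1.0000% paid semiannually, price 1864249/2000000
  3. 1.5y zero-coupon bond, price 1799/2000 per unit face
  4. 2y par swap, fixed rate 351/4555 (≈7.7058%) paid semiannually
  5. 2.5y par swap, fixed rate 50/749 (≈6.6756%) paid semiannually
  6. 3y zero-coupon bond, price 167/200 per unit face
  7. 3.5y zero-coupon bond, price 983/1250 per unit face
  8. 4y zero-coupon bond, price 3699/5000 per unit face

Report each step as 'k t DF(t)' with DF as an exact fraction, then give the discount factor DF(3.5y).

1 1/2 4811/5000
2 1 9227/10000
3 3/2 1799/2000
4 2 2149/2500
5 5/2 17/20
6 3 167/200
7 7/2 983/1250
8 4 3699/5000
DF(3.5y) = 983/1250 ≈ 0.786400

step 1 [0.5y] bond c/2=3/400: DF=(1938833/2000000 − 3/400·(0))/(1+3/400) = 4811/5000 ≈ 0.962200
step 2 [1y] bond c/2=1/200: DF=(1864249/2000000 − 1/200·(0.962200))/(1+1/200) = 9227/10000 ≈ 0.922700
step 3 [1.5y] zero: DF = P = 1799/2000 ≈ 0.899500
step 4 [2y] swap r/2=351/9110: DF=(1 − 351/9110·(0.962200+0.922700+0.899500))/(1+351/9110) = 2149/2500 ≈ 0.859600
step 5 [2.5y] swap r/2=25/749: DF=(1 − 25/749·(0.962200+0.922700+0.899500+0.859600))/(1+25/749) = 17/20 ≈ 0.850000
step 6 [3y] zero: DF = P = 167/200 ≈ 0.835000
step 7 [3.5y] zero: DF = P = 983/1250 ≈ 0.786400
step 8 [4y] zero: DF = P = 3699/5000 ≈ 0.739800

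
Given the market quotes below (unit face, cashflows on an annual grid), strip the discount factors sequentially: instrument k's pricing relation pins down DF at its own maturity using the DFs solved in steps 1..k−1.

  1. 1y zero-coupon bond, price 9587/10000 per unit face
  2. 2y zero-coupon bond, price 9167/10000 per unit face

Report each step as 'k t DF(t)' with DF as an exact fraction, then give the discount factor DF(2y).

1 1 9587/10000
2 2 9167/10000
DF(2y) = 9167/10000 ≈ 0.916700

step 1 [1y] zero: DF = P = 9587/10000 ≈ 0.958700
step 2 [2y] zero: DF = P = 9167/10000 ≈ 0.916700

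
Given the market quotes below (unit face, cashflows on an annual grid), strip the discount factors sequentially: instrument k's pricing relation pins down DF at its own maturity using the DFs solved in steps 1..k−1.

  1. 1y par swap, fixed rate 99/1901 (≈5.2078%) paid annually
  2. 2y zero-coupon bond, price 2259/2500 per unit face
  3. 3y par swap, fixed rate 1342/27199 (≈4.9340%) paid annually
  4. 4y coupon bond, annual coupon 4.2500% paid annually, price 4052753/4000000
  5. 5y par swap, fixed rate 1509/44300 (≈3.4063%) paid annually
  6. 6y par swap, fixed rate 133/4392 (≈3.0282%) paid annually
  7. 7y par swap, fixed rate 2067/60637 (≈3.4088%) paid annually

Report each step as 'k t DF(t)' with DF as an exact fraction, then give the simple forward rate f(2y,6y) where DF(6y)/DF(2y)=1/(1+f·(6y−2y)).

1 1 1901/2000
2 2 2259/2500
3 3 4329/5000
4 4 861/1000
5 5 8491/10000
6 6 2101/2500
7 7 7933/10000
f(2y,6y) = ((2259/2500)/(2101/2500) − 1)/(4) = 79/4202 ≈ 1.8801%

step 1 [1y] swap r/1=99/1901: DF=(1 − 99/1901·(0))/(1+99/1901) = 1901/2000 ≈ 0.950500
step 2 [2y] zero: DF = P = 2259/2500 ≈ 0.903600
step 3 [3y] swap r/1=1342/27199: DF=(1 − 1342/27199·(0.950500+0.903600))/(1+1342/27199) = 4329/5000 ≈ 0.865800
step 4 [4y] bond c/1=17/400: DF=(4052753/4000000 − 17/400·(0.950500+0.903600+0.865800))/(1+17/400) = 861/1000 ≈ 0.861000
step 5 [5y] swap r/1=1509/44300: DF=(1 − 1509/44300·(0.950500+0.903600+0.865800+0.861000))/(1+1509/44300) = 8491/10000 ≈ 0.849100
step 6 [6y] swap r/1=133/4392: DF=(1 − 133/4392·(0.950500+0.903600+0.865800+0.861000+0.849100))/(1+133/4392) = 2101/2500 ≈ 0.840400
step 7 [7y] swap r/1=2067/60637: DF=(1 − 2067/60637·(0.950500+0.903600+0.865800+0.861000+0.849100+0.840400))/(1+2067/60637) = 7933/10000 ≈ 0.793300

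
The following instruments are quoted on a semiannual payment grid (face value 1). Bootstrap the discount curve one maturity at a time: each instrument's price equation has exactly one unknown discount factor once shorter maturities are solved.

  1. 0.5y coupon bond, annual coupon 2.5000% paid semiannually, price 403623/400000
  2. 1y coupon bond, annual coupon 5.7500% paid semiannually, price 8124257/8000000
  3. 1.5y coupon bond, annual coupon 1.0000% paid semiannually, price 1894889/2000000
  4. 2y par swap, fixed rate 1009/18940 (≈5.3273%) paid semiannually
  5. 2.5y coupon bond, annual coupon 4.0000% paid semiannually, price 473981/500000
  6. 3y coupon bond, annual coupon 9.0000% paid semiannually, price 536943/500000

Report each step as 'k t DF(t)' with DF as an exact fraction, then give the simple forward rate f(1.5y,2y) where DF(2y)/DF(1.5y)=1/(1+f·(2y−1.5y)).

1 1/2 4983/5000
2 1 9593/10000
3 3/2 933/1000
4 2 8991/10000
5 5/2 8551/10000
6 3 8277/10000
f(1.5y,2y) = ((933/1000)/(8991/10000) − 1)/(1/2) = 226/2997 ≈ 7.5409%

step 1 [0.5y] bond c/2=1/80: DF=(403623/400000 − 1/80·(0))/(1+1/80) = 4983/5000 ≈ 0.996600
step 2 [1y] bond c/2=23/800: DF=(8124257/8000000 − 23/800·(0.996600))/(1+23/800) = 9593/10000 ≈ 0.959300
step 3 [1.5y] bond c/2=1/200: DF=(1894889/2000000 − 1/200·(0.996600+0.959300))/(1+1/200) = 933/1000 ≈ 0.933000
step 4 [2y] swap r/2=1009/37880: DF=(1 − 1009/37880·(0.996600+0.959300+0.933000))/(1+1009/37880) = 8991/10000 ≈ 0.899100
step 5 [2.5y] bond c/2=1/50: DF=(473981/500000 − 1/50·(0.996600+0.959300+0.933000+0.899100))/(1+1/50) = 8551/10000 ≈ 0.855100
step 6 [3y] bond c/2=9/200: DF=(536943/500000 − 9/200·(0.996600+0.959300+0.933000+0.899100+0.855100))/(1+9/200) = 8277/10000 ≈ 0.827700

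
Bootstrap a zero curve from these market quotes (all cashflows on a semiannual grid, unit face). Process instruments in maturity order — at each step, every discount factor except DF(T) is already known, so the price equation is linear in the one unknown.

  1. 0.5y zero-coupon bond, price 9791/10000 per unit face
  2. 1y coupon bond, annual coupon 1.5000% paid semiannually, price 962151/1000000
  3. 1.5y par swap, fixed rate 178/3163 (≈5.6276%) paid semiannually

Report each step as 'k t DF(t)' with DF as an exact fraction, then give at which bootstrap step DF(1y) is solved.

step 1 [0.5y] zero: DF = P = 9791/10000 ≈ 0.979100
step 2 [1y] bond c/2=3/400: DF=(962151/1000000 − 3/400·(0.979100))/(1+3/400) = 9477/10000 ≈ 0.947700
step 3 [1.5y] swap r/2=89/3163: DF=(1 − 89/3163·(0.979100+0.947700))/(1+89/3163) = 9199/10000 ≈ 0.919900

1 1/2 9791/10000
2 1 9477/10000
3 3/2 9199/10000
DF(1y) is solved at step 2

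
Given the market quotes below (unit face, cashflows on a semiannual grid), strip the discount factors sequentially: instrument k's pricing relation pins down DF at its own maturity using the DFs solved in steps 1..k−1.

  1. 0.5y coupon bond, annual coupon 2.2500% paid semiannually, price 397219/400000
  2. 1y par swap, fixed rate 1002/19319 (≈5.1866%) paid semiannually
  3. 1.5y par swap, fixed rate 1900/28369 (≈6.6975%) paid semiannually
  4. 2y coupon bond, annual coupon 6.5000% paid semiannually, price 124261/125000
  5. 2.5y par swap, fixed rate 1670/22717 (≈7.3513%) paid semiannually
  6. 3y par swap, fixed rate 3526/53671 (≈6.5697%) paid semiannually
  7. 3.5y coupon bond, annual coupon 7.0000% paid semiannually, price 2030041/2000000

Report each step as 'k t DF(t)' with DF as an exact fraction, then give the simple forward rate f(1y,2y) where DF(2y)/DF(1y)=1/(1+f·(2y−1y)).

1 1/2 491/500
2 1 9499/10000
3 3/2 181/200
4 2 1747/2000
5 5/2 833/1000
6 3 8237/10000
7 7/2 999/1250
f(1y,2y) = ((9499/10000)/(1747/2000) − 1)/(1) = 764/8735 ≈ 8.7464%

step 1 [0.5y] bond c/2=9/800: DF=(397219/400000 − 9/800·(0))/(1+9/800) = 491/500 ≈ 0.982000
step 2 [1y] swap r/2=501/19319: DF=(1 − 501/19319·(0.982000))/(1+501/19319) = 9499/10000 ≈ 0.949900
step 3 [1.5y] swap r/2=950/28369: DF=(1 − 950/28369·(0.982000+0.949900))/(1+950/28369) = 181/200 ≈ 0.905000
step 4 [2y] bond c/2=13/400: DF=(124261/125000 − 13/400·(0.982000+0.949900+0.905000))/(1+13/400) = 1747/2000 ≈ 0.873500
step 5 [2.5y] swap r/2=835/22717: DF=(1 − 835/22717·(0.982000+0.949900+0.905000+0.873500))/(1+835/22717) = 833/1000 ≈ 0.833000
step 6 [3y] swap r/2=1763/53671: DF=(1 − 1763/53671·(0.982000+0.949900+0.905000+0.873500+0.833000))/(1+1763/53671) = 8237/10000 ≈ 0.823700
step 7 [3.5y] bond c/2=7/200: DF=(2030041/2000000 − 7/200·(0.982000+0.949900+0.905000+0.873500+0.833000+0.823700))/(1+7/200) = 999/1250 ≈ 0.799200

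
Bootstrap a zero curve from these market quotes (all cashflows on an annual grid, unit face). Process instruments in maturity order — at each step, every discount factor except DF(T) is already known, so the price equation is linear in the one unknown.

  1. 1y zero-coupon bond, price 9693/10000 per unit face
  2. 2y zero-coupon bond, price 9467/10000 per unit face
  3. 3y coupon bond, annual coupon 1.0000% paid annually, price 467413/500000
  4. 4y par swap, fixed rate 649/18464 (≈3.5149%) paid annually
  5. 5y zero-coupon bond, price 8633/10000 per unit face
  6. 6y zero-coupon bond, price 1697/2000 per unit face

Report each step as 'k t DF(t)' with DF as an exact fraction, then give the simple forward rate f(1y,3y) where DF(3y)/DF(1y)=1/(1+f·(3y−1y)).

step 1 [1y] zero: DF = P = 9693/10000 ≈ 0.969300
step 2 [2y] zero: DF = P = 9467/10000 ≈ 0.946700
step 3 [3y] bond c/1=1/100: DF=(467413/500000 − 1/100·(0.969300+0.946700))/(1+1/100) = 4533/5000 ≈ 0.906600
step 4 [4y] swap r/1=649/18464: DF=(1 − 649/18464·(0.969300+0.946700+0.906600))/(1+649/18464) = 4351/5000 ≈ 0.870200
step 5 [5y] zero: DF = P = 8633/10000 ≈ 0.863300
step 6 [6y] zero: DF = P = 1697/2000 ≈ 0.848500

1 1 9693/10000
2 2 9467/10000
3 3 4533/5000
4 4 4351/5000
5 5 8633/10000
6 6 1697/2000
f(1y,3y) = ((9693/10000)/(4533/5000) − 1)/(2) = 209/6044 ≈ 3.4580%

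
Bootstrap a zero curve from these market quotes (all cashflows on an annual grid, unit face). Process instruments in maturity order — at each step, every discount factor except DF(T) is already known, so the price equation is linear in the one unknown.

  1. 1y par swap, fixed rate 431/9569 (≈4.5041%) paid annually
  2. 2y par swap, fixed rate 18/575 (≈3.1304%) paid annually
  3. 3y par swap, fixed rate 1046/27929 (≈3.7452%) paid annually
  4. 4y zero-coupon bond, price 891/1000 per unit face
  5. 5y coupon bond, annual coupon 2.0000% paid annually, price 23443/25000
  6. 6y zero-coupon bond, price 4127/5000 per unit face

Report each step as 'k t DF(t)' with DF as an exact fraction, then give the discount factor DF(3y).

1 1 9569/10000
2 2 4703/5000
3 3 4477/5000
4 4 891/1000
5 5 8471/10000
6 6 4127/5000
DF(3y) = 4477/5000 ≈ 0.895400

step 1 [1y] swap r/1=431/9569: DF=(1 − 431/9569·(0))/(1+431/9569) = 9569/10000 ≈ 0.956900
step 2 [2y] swap r/1=18/575: DF=(1 − 18/575·(0.956900))/(1+18/575) = 4703/5000 ≈ 0.940600
step 3 [3y] swap r/1=1046/27929: DF=(1 − 1046/27929·(0.956900+0.940600))/(1+1046/27929) = 4477/5000 ≈ 0.895400
step 4 [4y] zero: DF = P = 891/1000 ≈ 0.891000
step 5 [5y] bond c/1=1/50: DF=(23443/25000 − 1/50·(0.956900+0.940600+0.895400+0.891000))/(1+1/50) = 8471/10000 ≈ 0.847100
step 6 [6y] zero: DF = P = 4127/5000 ≈ 0.825400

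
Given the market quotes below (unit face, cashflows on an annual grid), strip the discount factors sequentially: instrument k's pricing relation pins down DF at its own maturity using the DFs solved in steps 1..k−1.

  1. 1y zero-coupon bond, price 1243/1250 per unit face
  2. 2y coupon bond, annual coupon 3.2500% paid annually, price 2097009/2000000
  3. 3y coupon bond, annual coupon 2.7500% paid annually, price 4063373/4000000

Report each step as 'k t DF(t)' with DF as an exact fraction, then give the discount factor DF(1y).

1 1 1243/1250
2 2 4921/5000
3 3 9357/10000
DF(1y) = 1243/1250 ≈ 0.994400

step 1 [1y] zero: DF = P = 1243/1250 ≈ 0.994400
step 2 [2y] bond c/1=13/400: DF=(2097009/2000000 − 13/400·(0.994400))/(1+13/400) = 4921/5000 ≈ 0.984200
step 3 [3y] bond c/1=11/400: DF=(4063373/4000000 − 11/400·(0.994400+0.984200))/(1+11/400) = 9357/10000 ≈ 0.935700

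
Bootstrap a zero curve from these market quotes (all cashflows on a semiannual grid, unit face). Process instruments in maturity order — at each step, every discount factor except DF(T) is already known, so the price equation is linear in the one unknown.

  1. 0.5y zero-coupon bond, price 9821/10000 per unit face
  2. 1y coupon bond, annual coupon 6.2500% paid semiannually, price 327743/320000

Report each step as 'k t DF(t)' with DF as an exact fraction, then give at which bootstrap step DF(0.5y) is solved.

step 1 [0.5y] zero: DF = P = 9821/10000 ≈ 0.982100
step 2 [1y] bond c/2=1/32: DF=(327743/320000 − 1/32·(0.982100))/(1+1/32) = 4817/5000 ≈ 0.963400

1 1/2 9821/10000
2 1 4817/5000
DF(0.5y) is solved at step 1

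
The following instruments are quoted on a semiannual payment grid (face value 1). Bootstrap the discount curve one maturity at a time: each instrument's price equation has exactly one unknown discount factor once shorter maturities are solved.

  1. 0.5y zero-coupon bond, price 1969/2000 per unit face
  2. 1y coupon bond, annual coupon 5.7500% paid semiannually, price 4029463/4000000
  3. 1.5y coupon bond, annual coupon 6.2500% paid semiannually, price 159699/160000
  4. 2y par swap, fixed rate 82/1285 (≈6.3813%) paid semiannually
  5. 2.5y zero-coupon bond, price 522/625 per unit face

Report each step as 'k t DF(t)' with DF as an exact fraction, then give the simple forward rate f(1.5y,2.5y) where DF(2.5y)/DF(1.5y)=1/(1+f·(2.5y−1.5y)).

step 1 [0.5y] zero: DF = P = 1969/2000 ≈ 0.984500
step 2 [1y] bond c/2=23/800: DF=(4029463/4000000 − 23/800·(0.984500))/(1+23/800) = 9517/10000 ≈ 0.951700
step 3 [1.5y] bond c/2=1/32: DF=(159699/160000 − 1/32·(0.984500+0.951700))/(1+1/32) = 2273/2500 ≈ 0.909200
step 4 [2y] swap r/2=41/1285: DF=(1 − 41/1285·(0.984500+0.951700+0.909200))/(1+41/1285) = 8811/10000 ≈ 0.881100
step 5 [2.5y] zero: DF = P = 522/625 ≈ 0.835200

1 1/2 1969/2000
2 1 9517/10000
3 3/2 2273/2500
4 2 8811/10000
5 5/2 522/625
f(1.5y,2.5y) = ((2273/2500)/(522/625) − 1)/(1) = 185/2088 ≈ 8.8602%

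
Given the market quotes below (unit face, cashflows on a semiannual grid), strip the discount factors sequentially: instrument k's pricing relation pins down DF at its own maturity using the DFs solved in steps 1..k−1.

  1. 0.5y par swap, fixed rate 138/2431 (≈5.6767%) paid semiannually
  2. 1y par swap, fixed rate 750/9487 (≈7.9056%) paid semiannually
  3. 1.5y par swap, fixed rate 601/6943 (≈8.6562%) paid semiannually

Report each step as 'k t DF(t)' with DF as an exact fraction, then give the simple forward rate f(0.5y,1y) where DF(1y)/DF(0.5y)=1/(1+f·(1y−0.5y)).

step 1 [0.5y] swap r/2=69/2431: DF=(1 − 69/2431·(0))/(1+69/2431) = 2431/2500 ≈ 0.972400
step 2 [1y] swap r/2=375/9487: DF=(1 − 375/9487·(0.972400))/(1+375/9487) = 37/40 ≈ 0.925000
step 3 [1.5y] swap r/2=601/13886: DF=(1 − 601/13886·(0.972400+0.925000))/(1+601/13886) = 4399/5000 ≈ 0.879800

1 1/2 2431/2500
2 1 37/40
3 3/2 4399/5000
f(0.5y,1y) = ((2431/2500)/(37/40) − 1)/(1/2) = 474/4625 ≈ 10.2486%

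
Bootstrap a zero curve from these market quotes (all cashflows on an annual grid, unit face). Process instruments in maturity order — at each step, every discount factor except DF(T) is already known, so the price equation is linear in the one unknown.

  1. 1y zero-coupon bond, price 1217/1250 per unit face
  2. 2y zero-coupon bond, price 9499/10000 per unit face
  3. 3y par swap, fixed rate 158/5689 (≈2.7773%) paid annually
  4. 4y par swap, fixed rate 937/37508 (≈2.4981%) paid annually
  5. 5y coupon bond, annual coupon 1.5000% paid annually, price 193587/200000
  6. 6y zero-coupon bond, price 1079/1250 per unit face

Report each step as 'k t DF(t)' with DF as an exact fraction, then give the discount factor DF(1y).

step 1 [1y] zero: DF = P = 1217/1250 ≈ 0.973600
step 2 [2y] zero: DF = P = 9499/10000 ≈ 0.949900
step 3 [3y] swap r/1=158/5689: DF=(1 − 158/5689·(0.973600+0.949900))/(1+158/5689) = 921/1000 ≈ 0.921000
step 4 [4y] swap r/1=937/37508: DF=(1 − 937/37508·(0.973600+0.949900+0.921000))/(1+937/37508) = 9063/10000 ≈ 0.906300
step 5 [5y] bond c/1=3/200: DF=(193587/200000 − 3/200·(0.973600+0.949900+0.921000+0.906300))/(1+3/200) = 4491/5000 ≈ 0.898200
step 6 [6y] zero: DF = P = 1079/1250 ≈ 0.863200

1 1 1217/1250
2 2 9499/10000
3 3 921/1000
4 4 9063/10000
5 5 4491/5000
6 6 1079/1250
DF(1y) = 1217/1250 ≈ 0.973600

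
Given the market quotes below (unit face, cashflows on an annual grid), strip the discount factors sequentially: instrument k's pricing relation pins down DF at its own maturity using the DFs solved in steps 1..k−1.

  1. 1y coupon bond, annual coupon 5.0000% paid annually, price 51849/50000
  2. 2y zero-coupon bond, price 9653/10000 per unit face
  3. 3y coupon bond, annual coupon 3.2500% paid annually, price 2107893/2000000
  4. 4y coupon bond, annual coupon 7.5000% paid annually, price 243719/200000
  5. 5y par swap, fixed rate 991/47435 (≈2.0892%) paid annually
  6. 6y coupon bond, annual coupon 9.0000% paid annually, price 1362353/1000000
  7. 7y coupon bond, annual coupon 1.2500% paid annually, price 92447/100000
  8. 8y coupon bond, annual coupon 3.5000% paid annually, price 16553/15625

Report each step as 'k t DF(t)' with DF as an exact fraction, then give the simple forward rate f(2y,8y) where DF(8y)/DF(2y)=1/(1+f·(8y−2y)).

1 1 2469/2500
2 2 9653/10000
3 3 9593/10000
4 4 1163/1250
5 5 9009/10000
6 6 4291/5000
7 7 8439/10000
8 8 1007/1250
f(2y,8y) = ((9653/10000)/(1007/1250) − 1)/(6) = 1597/48336 ≈ 3.3040%

step 1 [1y] bond c/1=1/20: DF=(51849/50000 − 1/20·(0))/(1+1/20) = 2469/2500 ≈ 0.987600
step 2 [2y] zero: DF = P = 9653/10000 ≈ 0.965300
step 3 [3y] bond c/1=13/400: DF=(2107893/2000000 − 13/400·(0.987600+0.965300))/(1+13/400) = 9593/10000 ≈ 0.959300
step 4 [4y] bond c/1=3/40: DF=(243719/200000 − 3/40·(0.987600+0.965300+0.959300))/(1+3/40) = 1163/1250 ≈ 0.930400
step 5 [5y] swap r/1=991/47435: DF=(1 − 991/47435·(0.987600+0.965300+0.959300+0.930400))/(1+991/47435) = 9009/10000 ≈ 0.900900
step 6 [6y] bond c/1=9/100: DF=(1362353/1000000 − 9/100·(0.987600+0.965300+0.959300+0.930400+0.900900))/(1+9/100) = 4291/5000 ≈ 0.858200
step 7 [7y] bond c/1=1/80: DF=(92447/100000 − 1/80·(0.987600+0.965300+0.959300+0.930400+0.900900+0.858200))/(1+1/80) = 8439/10000 ≈ 0.843900
step 8 [8y] bond c/1=7/200: DF=(16553/15625 − 7/200·(0.987600+0.965300+0.959300+0.930400+0.900900+0.858200+0.843900))/(1+7/200) = 1007/1250 ≈ 0.805600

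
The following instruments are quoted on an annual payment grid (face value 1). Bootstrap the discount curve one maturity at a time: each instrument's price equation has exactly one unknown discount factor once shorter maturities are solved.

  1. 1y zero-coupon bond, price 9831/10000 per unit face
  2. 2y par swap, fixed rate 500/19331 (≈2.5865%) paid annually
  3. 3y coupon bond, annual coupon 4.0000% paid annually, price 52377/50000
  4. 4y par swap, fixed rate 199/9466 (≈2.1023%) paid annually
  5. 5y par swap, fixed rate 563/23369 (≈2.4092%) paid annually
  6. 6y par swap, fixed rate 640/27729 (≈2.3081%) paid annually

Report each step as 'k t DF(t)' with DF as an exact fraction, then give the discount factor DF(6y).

1 1 9831/10000
2 2 19/20
3 3 9329/10000
4 4 2301/2500
5 5 4437/5000
6 6 109/125
DF(6y) = 109/125 ≈ 0.872000

step 1 [1y] zero: DF = P = 9831/10000 ≈ 0.983100
step 2 [2y] swap r/1=500/19331: DF=(1 − 500/19331·(0.983100))/(1+500/19331) = 19/20 ≈ 0.950000
step 3 [3y] bond c/1=1/25: DF=(52377/50000 − 1/25·(0.983100+0.950000))/(1+1/25) = 9329/10000 ≈ 0.932900
step 4 [4y] swap r/1=199/9466: DF=(1 − 199/9466·(0.983100+0.950000+0.932900))/(1+199/9466) = 2301/2500 ≈ 0.920400
step 5 [5y] swap r/1=563/23369: DF=(1 − 563/23369·(0.983100+0.950000+0.932900+0.920400))/(1+563/23369) = 4437/5000 ≈ 0.887400
step 6 [6y] swap r/1=640/27729: DF=(1 − 640/27729·(0.983100+0.950000+0.932900+0.920400+0.887400))/(1+640/27729) = 109/125 ≈ 0.872000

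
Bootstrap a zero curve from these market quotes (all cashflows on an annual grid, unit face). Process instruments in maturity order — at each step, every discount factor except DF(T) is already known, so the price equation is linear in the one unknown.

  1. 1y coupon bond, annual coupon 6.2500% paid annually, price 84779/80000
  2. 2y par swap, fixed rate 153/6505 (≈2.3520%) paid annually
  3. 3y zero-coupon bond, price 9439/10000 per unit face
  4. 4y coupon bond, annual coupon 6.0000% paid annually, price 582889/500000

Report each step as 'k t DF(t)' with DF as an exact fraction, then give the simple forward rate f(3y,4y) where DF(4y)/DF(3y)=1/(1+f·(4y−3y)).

1 1 4987/5000
2 2 9541/10000
3 3 9439/10000
4 4 9359/10000
f(3y,4y) = ((9439/10000)/(9359/10000) − 1)/(1) = 80/9359 ≈ 0.8548%

step 1 [1y] bond c/1=1/16: DF=(84779/80000 − 1/16·(0))/(1+1/16) = 4987/5000 ≈ 0.997400
step 2 [2y] swap r/1=153/6505: DF=(1 − 153/6505·(0.997400))/(1+153/6505) = 9541/10000 ≈ 0.954100
step 3 [3y] zero: DF = P = 9439/10000 ≈ 0.943900
step 4 [4y] bond c/1=3/50: DF=(582889/500000 − 3/50·(0.997400+0.954100+0.943900))/(1+3/50) = 9359/10000 ≈ 0.935900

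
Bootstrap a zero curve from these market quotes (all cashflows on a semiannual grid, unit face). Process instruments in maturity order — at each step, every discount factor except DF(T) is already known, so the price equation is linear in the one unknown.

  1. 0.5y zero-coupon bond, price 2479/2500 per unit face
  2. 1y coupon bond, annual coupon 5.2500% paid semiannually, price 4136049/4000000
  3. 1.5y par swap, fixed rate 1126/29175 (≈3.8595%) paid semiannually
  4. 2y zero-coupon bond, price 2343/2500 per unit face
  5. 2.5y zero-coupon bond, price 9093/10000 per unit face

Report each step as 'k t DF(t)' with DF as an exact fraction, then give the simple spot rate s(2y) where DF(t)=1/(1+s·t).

1 1/2 2479/2500
2 1 4911/5000
3 3/2 9437/10000
4 2 2343/2500
5 5/2 9093/10000
s(2y) = (1/(2343/2500) − 1)/(2) = 157/4686 ≈ 3.3504%

step 1 [0.5y] zero: DF = P = 2479/2500 ≈ 0.991600
step 2 [1y] bond c/2=21/800: DF=(4136049/4000000 − 21/800·(0.991600))/(1+21/800) = 4911/5000 ≈ 0.982200
step 3 [1.5y] swap r/2=563/29175: DF=(1 − 563/29175·(0.991600+0.982200))/(1+563/29175) = 9437/10000 ≈ 0.943700
step 4 [2y] zero: DF = P = 2343/2500 ≈ 0.937200
step 5 [2.5y] zero: DF = P = 9093/10000 ≈ 0.909300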